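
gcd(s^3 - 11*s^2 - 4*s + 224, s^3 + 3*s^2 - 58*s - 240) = s - 8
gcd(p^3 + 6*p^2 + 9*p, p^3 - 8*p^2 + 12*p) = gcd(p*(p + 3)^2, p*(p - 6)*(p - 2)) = p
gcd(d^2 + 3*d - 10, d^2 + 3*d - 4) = 1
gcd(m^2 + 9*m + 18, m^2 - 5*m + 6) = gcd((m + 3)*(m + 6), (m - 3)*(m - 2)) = 1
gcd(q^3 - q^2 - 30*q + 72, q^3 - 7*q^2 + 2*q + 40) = q - 4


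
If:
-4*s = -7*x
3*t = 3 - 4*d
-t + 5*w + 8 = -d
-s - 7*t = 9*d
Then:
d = 21*x/4 + 21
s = 7*x/4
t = -7*x - 27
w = -49*x/20 - 56/5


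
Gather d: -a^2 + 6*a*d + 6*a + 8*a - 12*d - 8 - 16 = -a^2 + 14*a + d*(6*a - 12) - 24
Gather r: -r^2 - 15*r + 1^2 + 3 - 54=-r^2 - 15*r - 50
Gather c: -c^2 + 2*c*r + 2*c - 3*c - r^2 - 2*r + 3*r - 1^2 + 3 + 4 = -c^2 + c*(2*r - 1) - r^2 + r + 6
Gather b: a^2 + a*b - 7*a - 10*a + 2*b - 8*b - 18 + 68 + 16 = a^2 - 17*a + b*(a - 6) + 66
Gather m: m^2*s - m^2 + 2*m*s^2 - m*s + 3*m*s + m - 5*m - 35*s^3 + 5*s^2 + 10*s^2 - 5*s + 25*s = m^2*(s - 1) + m*(2*s^2 + 2*s - 4) - 35*s^3 + 15*s^2 + 20*s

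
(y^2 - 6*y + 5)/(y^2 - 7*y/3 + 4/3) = 3*(y - 5)/(3*y - 4)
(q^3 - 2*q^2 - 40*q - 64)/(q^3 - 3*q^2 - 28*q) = (q^2 - 6*q - 16)/(q*(q - 7))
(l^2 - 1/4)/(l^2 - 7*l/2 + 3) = (4*l^2 - 1)/(2*(2*l^2 - 7*l + 6))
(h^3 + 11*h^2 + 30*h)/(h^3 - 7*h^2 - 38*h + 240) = h*(h + 5)/(h^2 - 13*h + 40)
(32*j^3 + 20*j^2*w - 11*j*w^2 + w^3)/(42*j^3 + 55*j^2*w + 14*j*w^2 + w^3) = (32*j^2 - 12*j*w + w^2)/(42*j^2 + 13*j*w + w^2)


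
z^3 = z^3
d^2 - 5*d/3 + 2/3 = (d - 1)*(d - 2/3)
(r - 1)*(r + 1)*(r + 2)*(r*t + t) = r^4*t + 3*r^3*t + r^2*t - 3*r*t - 2*t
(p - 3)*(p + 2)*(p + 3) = p^3 + 2*p^2 - 9*p - 18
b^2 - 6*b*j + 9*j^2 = (b - 3*j)^2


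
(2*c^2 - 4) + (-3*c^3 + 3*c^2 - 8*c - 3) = -3*c^3 + 5*c^2 - 8*c - 7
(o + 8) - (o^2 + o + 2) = 6 - o^2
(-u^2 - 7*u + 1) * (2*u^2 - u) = -2*u^4 - 13*u^3 + 9*u^2 - u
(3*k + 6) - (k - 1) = 2*k + 7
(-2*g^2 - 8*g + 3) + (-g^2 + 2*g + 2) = -3*g^2 - 6*g + 5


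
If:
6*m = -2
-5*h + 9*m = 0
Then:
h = -3/5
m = -1/3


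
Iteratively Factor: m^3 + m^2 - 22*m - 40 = (m + 2)*(m^2 - m - 20) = (m - 5)*(m + 2)*(m + 4)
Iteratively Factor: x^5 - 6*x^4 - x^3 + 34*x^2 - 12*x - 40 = (x - 2)*(x^4 - 4*x^3 - 9*x^2 + 16*x + 20) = (x - 5)*(x - 2)*(x^3 + x^2 - 4*x - 4) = (x - 5)*(x - 2)*(x + 2)*(x^2 - x - 2) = (x - 5)*(x - 2)*(x + 1)*(x + 2)*(x - 2)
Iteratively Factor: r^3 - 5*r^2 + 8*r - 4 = (r - 2)*(r^2 - 3*r + 2) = (r - 2)^2*(r - 1)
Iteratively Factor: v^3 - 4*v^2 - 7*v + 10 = (v + 2)*(v^2 - 6*v + 5) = (v - 1)*(v + 2)*(v - 5)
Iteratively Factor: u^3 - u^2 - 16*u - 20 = (u + 2)*(u^2 - 3*u - 10) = (u + 2)^2*(u - 5)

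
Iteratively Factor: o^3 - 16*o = (o + 4)*(o^2 - 4*o) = (o - 4)*(o + 4)*(o)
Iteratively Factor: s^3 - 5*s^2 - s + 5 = (s - 1)*(s^2 - 4*s - 5) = (s - 1)*(s + 1)*(s - 5)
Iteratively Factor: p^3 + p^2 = (p)*(p^2 + p) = p*(p + 1)*(p)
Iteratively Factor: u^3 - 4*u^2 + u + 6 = (u - 3)*(u^2 - u - 2) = (u - 3)*(u + 1)*(u - 2)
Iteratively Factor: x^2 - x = (x)*(x - 1)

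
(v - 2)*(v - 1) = v^2 - 3*v + 2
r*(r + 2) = r^2 + 2*r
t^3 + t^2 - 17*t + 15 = (t - 3)*(t - 1)*(t + 5)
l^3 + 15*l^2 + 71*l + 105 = (l + 3)*(l + 5)*(l + 7)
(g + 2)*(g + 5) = g^2 + 7*g + 10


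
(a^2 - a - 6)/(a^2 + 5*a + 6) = (a - 3)/(a + 3)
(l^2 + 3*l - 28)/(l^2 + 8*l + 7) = (l - 4)/(l + 1)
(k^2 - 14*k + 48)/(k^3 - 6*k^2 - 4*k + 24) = (k - 8)/(k^2 - 4)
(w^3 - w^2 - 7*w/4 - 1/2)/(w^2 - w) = (w^3 - w^2 - 7*w/4 - 1/2)/(w*(w - 1))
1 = 1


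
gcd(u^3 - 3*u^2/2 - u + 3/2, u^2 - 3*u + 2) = u - 1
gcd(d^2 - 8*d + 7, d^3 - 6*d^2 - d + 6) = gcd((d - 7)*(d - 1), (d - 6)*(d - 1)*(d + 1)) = d - 1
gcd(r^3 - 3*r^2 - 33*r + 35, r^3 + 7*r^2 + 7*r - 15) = r^2 + 4*r - 5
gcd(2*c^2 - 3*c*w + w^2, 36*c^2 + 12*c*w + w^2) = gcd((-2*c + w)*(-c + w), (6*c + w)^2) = 1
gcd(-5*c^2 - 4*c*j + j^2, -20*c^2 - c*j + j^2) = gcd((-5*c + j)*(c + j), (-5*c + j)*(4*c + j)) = 5*c - j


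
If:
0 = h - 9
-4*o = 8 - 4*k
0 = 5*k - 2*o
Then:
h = 9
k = -4/3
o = -10/3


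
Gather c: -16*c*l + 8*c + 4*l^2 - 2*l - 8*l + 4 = c*(8 - 16*l) + 4*l^2 - 10*l + 4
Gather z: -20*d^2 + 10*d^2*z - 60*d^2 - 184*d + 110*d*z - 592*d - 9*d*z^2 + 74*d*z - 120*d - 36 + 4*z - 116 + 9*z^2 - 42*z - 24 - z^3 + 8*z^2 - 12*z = -80*d^2 - 896*d - z^3 + z^2*(17 - 9*d) + z*(10*d^2 + 184*d - 50) - 176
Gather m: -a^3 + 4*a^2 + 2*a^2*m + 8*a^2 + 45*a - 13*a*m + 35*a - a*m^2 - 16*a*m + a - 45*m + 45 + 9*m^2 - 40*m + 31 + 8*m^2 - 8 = -a^3 + 12*a^2 + 81*a + m^2*(17 - a) + m*(2*a^2 - 29*a - 85) + 68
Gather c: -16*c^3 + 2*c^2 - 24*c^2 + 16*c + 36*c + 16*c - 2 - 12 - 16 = -16*c^3 - 22*c^2 + 68*c - 30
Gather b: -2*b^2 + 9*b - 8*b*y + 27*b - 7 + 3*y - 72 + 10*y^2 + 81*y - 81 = -2*b^2 + b*(36 - 8*y) + 10*y^2 + 84*y - 160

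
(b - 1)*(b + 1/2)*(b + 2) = b^3 + 3*b^2/2 - 3*b/2 - 1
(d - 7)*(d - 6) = d^2 - 13*d + 42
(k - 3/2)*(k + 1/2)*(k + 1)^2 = k^4 + k^3 - 7*k^2/4 - 5*k/2 - 3/4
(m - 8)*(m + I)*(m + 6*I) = m^3 - 8*m^2 + 7*I*m^2 - 6*m - 56*I*m + 48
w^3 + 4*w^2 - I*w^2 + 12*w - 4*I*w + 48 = (w + 4)*(w - 4*I)*(w + 3*I)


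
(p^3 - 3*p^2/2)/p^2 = p - 3/2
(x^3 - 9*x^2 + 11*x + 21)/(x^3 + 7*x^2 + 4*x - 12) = (x^3 - 9*x^2 + 11*x + 21)/(x^3 + 7*x^2 + 4*x - 12)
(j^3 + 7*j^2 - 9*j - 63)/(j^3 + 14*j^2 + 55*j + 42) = (j^2 - 9)/(j^2 + 7*j + 6)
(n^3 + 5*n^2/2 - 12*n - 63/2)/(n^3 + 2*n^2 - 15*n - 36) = (n - 7/2)/(n - 4)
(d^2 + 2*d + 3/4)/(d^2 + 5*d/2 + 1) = (d + 3/2)/(d + 2)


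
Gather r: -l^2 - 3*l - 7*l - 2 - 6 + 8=-l^2 - 10*l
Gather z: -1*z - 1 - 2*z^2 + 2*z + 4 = -2*z^2 + z + 3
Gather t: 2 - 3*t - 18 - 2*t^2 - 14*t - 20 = -2*t^2 - 17*t - 36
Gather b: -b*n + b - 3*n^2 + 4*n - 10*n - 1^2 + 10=b*(1 - n) - 3*n^2 - 6*n + 9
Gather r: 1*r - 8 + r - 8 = 2*r - 16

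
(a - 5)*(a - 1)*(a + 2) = a^3 - 4*a^2 - 7*a + 10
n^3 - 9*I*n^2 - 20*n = n*(n - 5*I)*(n - 4*I)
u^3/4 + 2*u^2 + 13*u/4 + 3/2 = (u/4 + 1/4)*(u + 1)*(u + 6)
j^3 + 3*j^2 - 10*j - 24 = (j - 3)*(j + 2)*(j + 4)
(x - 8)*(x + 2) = x^2 - 6*x - 16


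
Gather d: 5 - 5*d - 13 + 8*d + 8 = 3*d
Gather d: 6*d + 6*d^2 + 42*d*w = 6*d^2 + d*(42*w + 6)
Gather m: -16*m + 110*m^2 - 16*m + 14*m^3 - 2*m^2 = 14*m^3 + 108*m^2 - 32*m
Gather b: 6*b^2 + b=6*b^2 + b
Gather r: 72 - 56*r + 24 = 96 - 56*r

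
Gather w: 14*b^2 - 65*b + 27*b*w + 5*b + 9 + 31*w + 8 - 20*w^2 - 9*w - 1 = 14*b^2 - 60*b - 20*w^2 + w*(27*b + 22) + 16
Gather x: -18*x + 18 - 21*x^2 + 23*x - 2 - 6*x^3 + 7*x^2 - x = -6*x^3 - 14*x^2 + 4*x + 16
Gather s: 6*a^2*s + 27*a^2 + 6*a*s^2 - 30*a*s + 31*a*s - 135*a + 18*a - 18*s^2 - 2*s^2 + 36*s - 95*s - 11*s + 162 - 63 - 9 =27*a^2 - 117*a + s^2*(6*a - 20) + s*(6*a^2 + a - 70) + 90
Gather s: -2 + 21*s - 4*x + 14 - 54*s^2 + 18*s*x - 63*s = -54*s^2 + s*(18*x - 42) - 4*x + 12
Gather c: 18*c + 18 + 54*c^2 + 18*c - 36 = 54*c^2 + 36*c - 18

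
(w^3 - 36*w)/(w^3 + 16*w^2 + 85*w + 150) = w*(w - 6)/(w^2 + 10*w + 25)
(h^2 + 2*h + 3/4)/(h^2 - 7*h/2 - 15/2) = (h + 1/2)/(h - 5)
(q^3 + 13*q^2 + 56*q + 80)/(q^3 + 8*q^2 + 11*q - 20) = (q + 4)/(q - 1)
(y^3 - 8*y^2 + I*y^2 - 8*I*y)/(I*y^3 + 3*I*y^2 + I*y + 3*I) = I*y*(8 - y)/(y^2 + y*(3 - I) - 3*I)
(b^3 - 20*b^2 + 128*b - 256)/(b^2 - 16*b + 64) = b - 4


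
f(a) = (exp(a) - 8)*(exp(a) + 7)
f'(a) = (exp(a) - 8)*exp(a) + (exp(a) + 7)*exp(a)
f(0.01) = -55.99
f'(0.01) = 1.03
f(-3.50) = -56.03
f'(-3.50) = -0.03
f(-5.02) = -56.01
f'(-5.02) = -0.01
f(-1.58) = -56.16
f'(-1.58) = -0.12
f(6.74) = 714071.40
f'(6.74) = 1429100.36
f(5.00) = 21822.05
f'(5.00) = 43904.52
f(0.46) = -55.07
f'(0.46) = 3.43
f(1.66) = -33.60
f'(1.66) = 50.06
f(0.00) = -56.00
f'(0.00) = 1.00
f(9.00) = 65651810.05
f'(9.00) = 131311835.19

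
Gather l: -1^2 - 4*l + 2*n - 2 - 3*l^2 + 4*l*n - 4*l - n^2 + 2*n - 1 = -3*l^2 + l*(4*n - 8) - n^2 + 4*n - 4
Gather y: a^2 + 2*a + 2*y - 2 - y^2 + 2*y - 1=a^2 + 2*a - y^2 + 4*y - 3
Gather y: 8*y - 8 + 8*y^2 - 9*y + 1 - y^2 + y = 7*y^2 - 7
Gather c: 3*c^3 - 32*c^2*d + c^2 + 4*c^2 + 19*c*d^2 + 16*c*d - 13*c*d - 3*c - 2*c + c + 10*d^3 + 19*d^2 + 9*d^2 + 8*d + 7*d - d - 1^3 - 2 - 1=3*c^3 + c^2*(5 - 32*d) + c*(19*d^2 + 3*d - 4) + 10*d^3 + 28*d^2 + 14*d - 4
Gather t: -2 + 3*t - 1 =3*t - 3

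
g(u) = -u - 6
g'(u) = -1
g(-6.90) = 0.90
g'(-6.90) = -1.00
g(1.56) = -7.56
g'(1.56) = -1.00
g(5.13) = -11.13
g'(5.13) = -1.00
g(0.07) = -6.07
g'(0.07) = -1.00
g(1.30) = -7.30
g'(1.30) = -1.00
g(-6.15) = 0.15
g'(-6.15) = -1.00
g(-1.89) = -4.11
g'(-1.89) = -1.00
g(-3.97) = -2.03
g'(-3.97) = -1.00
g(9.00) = -15.00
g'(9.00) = -1.00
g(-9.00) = 3.00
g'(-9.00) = -1.00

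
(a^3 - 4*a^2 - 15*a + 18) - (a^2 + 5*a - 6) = a^3 - 5*a^2 - 20*a + 24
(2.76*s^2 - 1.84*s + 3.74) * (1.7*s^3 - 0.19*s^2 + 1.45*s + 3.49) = 4.692*s^5 - 3.6524*s^4 + 10.7096*s^3 + 6.2538*s^2 - 0.998600000000001*s + 13.0526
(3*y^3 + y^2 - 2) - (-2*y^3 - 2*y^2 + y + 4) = 5*y^3 + 3*y^2 - y - 6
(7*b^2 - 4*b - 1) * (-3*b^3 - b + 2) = -21*b^5 + 12*b^4 - 4*b^3 + 18*b^2 - 7*b - 2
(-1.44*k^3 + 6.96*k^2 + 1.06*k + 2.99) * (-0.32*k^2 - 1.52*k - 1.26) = 0.4608*k^5 - 0.0383999999999998*k^4 - 9.104*k^3 - 11.3376*k^2 - 5.8804*k - 3.7674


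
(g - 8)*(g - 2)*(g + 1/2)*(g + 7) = g^4 - 5*g^3/2 - 111*g^2/2 + 85*g + 56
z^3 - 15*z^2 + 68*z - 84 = (z - 7)*(z - 6)*(z - 2)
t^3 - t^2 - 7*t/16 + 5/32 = (t - 5/4)*(t - 1/4)*(t + 1/2)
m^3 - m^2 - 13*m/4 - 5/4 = (m - 5/2)*(m + 1/2)*(m + 1)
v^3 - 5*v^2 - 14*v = v*(v - 7)*(v + 2)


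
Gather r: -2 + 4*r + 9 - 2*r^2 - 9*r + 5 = -2*r^2 - 5*r + 12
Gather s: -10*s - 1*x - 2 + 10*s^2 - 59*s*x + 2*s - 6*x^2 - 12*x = 10*s^2 + s*(-59*x - 8) - 6*x^2 - 13*x - 2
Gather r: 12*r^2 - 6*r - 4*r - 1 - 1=12*r^2 - 10*r - 2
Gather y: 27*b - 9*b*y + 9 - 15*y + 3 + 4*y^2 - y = 27*b + 4*y^2 + y*(-9*b - 16) + 12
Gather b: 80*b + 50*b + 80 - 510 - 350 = 130*b - 780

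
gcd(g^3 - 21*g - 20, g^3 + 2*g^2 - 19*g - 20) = g + 1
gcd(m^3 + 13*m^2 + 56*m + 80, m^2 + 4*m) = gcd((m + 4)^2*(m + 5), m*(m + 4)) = m + 4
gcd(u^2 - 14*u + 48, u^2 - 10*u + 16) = u - 8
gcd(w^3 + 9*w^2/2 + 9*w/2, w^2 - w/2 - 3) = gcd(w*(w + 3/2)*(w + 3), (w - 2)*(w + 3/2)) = w + 3/2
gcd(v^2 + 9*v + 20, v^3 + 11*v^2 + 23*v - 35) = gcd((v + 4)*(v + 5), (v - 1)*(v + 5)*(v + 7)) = v + 5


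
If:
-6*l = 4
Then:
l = -2/3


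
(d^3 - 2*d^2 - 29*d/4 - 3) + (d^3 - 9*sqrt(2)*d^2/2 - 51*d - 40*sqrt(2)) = 2*d^3 - 9*sqrt(2)*d^2/2 - 2*d^2 - 233*d/4 - 40*sqrt(2) - 3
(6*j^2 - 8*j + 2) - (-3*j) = 6*j^2 - 5*j + 2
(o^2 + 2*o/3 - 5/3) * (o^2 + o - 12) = o^4 + 5*o^3/3 - 13*o^2 - 29*o/3 + 20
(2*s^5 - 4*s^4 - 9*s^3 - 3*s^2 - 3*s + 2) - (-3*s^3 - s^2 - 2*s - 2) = 2*s^5 - 4*s^4 - 6*s^3 - 2*s^2 - s + 4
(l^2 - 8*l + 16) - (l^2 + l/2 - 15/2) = 47/2 - 17*l/2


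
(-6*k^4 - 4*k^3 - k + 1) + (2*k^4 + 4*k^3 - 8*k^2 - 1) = -4*k^4 - 8*k^2 - k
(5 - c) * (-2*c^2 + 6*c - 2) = 2*c^3 - 16*c^2 + 32*c - 10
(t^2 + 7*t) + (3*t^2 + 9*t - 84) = 4*t^2 + 16*t - 84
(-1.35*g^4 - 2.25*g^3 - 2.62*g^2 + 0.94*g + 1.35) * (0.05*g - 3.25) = -0.0675*g^5 + 4.275*g^4 + 7.1815*g^3 + 8.562*g^2 - 2.9875*g - 4.3875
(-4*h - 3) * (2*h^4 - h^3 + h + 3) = -8*h^5 - 2*h^4 + 3*h^3 - 4*h^2 - 15*h - 9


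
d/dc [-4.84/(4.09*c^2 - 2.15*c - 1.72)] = (39.5912*c - 10.406)/(-4.09*c^2 + 2.15*c + 1.72)^2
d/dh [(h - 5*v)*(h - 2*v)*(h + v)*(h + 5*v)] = 4*h^3 - 3*h^2*v - 54*h*v^2 + 25*v^3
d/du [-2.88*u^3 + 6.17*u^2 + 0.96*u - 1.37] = -8.64*u^2 + 12.34*u + 0.96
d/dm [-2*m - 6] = -2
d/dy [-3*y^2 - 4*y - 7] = -6*y - 4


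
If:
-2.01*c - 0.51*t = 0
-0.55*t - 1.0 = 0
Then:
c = 0.46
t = -1.82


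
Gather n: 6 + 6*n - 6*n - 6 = 0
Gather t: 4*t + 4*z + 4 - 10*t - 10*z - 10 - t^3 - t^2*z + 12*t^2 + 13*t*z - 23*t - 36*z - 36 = -t^3 + t^2*(12 - z) + t*(13*z - 29) - 42*z - 42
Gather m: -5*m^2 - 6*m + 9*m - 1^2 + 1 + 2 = -5*m^2 + 3*m + 2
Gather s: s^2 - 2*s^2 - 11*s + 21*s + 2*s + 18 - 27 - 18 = -s^2 + 12*s - 27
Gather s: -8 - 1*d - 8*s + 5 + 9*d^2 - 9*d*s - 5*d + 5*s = 9*d^2 - 6*d + s*(-9*d - 3) - 3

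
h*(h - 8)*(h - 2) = h^3 - 10*h^2 + 16*h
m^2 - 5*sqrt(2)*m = m*(m - 5*sqrt(2))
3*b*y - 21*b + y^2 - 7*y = (3*b + y)*(y - 7)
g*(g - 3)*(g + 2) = g^3 - g^2 - 6*g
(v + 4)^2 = v^2 + 8*v + 16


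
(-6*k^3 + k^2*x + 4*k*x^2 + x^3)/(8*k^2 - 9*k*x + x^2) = (6*k^2 + 5*k*x + x^2)/(-8*k + x)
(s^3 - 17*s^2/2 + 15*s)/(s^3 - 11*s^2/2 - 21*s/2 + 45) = s/(s + 3)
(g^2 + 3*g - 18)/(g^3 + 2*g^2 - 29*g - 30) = (g - 3)/(g^2 - 4*g - 5)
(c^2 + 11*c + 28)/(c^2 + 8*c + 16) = (c + 7)/(c + 4)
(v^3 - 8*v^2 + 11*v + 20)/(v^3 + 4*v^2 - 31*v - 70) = (v^2 - 3*v - 4)/(v^2 + 9*v + 14)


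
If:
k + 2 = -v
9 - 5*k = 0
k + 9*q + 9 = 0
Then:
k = 9/5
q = -6/5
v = -19/5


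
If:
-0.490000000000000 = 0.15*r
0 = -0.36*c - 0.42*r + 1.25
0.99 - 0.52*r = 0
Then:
No Solution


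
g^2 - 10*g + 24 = (g - 6)*(g - 4)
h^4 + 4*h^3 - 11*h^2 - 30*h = h*(h - 3)*(h + 2)*(h + 5)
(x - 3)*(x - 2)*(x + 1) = x^3 - 4*x^2 + x + 6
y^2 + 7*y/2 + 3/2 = (y + 1/2)*(y + 3)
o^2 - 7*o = o*(o - 7)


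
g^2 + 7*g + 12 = (g + 3)*(g + 4)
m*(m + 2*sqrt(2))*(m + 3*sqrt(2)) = m^3 + 5*sqrt(2)*m^2 + 12*m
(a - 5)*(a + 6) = a^2 + a - 30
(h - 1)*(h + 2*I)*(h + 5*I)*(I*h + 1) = I*h^4 - 6*h^3 - I*h^3 + 6*h^2 - 3*I*h^2 - 10*h + 3*I*h + 10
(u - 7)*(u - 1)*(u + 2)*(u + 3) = u^4 - 3*u^3 - 27*u^2 - 13*u + 42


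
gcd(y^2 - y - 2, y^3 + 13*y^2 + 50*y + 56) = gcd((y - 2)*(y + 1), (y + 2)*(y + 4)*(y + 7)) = 1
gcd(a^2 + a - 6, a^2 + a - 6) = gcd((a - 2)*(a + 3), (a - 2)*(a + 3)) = a^2 + a - 6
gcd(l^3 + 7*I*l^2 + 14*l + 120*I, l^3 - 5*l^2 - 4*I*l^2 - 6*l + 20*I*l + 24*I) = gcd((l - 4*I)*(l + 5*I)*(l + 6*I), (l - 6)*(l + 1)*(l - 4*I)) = l - 4*I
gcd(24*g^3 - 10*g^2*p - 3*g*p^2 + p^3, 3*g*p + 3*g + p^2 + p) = 3*g + p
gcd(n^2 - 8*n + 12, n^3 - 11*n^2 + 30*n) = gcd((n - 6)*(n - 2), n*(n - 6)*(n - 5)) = n - 6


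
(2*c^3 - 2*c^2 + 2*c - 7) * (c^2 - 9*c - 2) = 2*c^5 - 20*c^4 + 16*c^3 - 21*c^2 + 59*c + 14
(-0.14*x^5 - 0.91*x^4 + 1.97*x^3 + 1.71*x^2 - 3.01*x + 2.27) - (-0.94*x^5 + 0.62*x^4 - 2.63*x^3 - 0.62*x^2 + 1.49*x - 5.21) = 0.8*x^5 - 1.53*x^4 + 4.6*x^3 + 2.33*x^2 - 4.5*x + 7.48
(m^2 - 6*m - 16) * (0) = 0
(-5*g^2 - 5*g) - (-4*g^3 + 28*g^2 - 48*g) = 4*g^3 - 33*g^2 + 43*g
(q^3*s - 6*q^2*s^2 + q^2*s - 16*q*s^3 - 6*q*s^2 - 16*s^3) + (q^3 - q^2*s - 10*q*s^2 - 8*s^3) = q^3*s + q^3 - 6*q^2*s^2 - 16*q*s^3 - 16*q*s^2 - 24*s^3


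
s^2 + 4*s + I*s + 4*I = (s + 4)*(s + I)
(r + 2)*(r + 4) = r^2 + 6*r + 8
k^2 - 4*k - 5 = (k - 5)*(k + 1)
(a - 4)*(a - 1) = a^2 - 5*a + 4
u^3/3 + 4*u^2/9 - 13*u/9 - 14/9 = (u/3 + 1/3)*(u - 2)*(u + 7/3)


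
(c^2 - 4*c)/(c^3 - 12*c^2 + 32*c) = 1/(c - 8)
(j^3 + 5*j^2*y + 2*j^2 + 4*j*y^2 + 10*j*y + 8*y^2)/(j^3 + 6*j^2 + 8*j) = (j^2 + 5*j*y + 4*y^2)/(j*(j + 4))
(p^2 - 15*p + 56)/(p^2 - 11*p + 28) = (p - 8)/(p - 4)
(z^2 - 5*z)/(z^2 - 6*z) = (z - 5)/(z - 6)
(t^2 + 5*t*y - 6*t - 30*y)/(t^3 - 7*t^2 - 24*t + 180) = (t + 5*y)/(t^2 - t - 30)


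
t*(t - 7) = t^2 - 7*t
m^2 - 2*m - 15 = (m - 5)*(m + 3)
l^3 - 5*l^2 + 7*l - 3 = (l - 3)*(l - 1)^2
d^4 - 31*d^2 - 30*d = d*(d - 6)*(d + 1)*(d + 5)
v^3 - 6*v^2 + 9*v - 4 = (v - 4)*(v - 1)^2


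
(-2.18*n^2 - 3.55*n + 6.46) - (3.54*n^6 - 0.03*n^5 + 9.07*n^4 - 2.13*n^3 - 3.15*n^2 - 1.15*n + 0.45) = -3.54*n^6 + 0.03*n^5 - 9.07*n^4 + 2.13*n^3 + 0.97*n^2 - 2.4*n + 6.01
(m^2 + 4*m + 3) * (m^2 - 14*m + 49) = m^4 - 10*m^3 - 4*m^2 + 154*m + 147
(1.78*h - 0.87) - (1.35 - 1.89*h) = 3.67*h - 2.22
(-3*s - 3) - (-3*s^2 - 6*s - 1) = 3*s^2 + 3*s - 2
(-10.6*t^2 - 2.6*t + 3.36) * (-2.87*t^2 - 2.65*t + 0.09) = 30.422*t^4 + 35.552*t^3 - 3.7072*t^2 - 9.138*t + 0.3024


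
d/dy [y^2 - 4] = 2*y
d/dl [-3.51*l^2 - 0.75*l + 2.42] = -7.02*l - 0.75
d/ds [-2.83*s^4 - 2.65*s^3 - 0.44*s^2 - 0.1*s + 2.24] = -11.32*s^3 - 7.95*s^2 - 0.88*s - 0.1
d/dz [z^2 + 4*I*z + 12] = 2*z + 4*I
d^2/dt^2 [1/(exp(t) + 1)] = (exp(t) - 1)*exp(t)/(exp(t) + 1)^3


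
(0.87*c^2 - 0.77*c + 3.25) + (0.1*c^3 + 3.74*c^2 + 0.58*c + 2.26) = 0.1*c^3 + 4.61*c^2 - 0.19*c + 5.51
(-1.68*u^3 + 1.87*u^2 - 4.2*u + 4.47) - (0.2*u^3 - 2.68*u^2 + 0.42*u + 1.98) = -1.88*u^3 + 4.55*u^2 - 4.62*u + 2.49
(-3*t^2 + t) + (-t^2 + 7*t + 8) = -4*t^2 + 8*t + 8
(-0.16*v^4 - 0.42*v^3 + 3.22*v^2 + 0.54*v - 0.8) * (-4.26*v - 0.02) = 0.6816*v^5 + 1.7924*v^4 - 13.7088*v^3 - 2.3648*v^2 + 3.3972*v + 0.016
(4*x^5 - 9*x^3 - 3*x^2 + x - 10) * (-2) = -8*x^5 + 18*x^3 + 6*x^2 - 2*x + 20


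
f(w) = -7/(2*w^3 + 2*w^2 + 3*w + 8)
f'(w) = -7*(-6*w^2 - 4*w - 3)/(2*w^3 + 2*w^2 + 3*w + 8)^2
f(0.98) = -0.47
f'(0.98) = 0.41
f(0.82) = -0.54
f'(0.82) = 0.43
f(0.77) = -0.56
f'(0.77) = 0.44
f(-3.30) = 0.13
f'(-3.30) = 0.14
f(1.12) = -0.42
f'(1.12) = 0.38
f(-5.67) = 0.02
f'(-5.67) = 0.01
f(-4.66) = 0.04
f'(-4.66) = 0.03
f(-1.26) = -2.06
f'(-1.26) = 4.55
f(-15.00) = 0.00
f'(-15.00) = 0.00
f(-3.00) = 0.19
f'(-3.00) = 0.23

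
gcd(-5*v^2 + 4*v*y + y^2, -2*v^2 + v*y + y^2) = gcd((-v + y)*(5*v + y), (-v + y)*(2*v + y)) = -v + y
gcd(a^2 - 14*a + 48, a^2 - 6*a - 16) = a - 8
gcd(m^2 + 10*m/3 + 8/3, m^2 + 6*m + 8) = m + 2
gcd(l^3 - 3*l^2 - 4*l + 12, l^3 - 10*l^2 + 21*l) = l - 3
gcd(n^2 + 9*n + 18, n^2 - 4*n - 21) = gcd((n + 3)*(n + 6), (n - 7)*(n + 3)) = n + 3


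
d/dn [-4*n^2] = -8*n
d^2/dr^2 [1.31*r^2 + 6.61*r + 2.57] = 2.62000000000000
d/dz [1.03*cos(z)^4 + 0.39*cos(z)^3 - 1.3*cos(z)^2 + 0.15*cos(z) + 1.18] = (-4.12*cos(z)^3 - 1.17*cos(z)^2 + 2.6*cos(z) - 0.15)*sin(z)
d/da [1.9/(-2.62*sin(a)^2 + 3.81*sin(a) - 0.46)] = (9.956*sin(a) - 7.239)*cos(a)/(2.62*sin(a)^2 - 3.81*sin(a) + 0.46)^2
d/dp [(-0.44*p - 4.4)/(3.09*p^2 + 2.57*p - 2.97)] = (1.3596*p^2 + 27.192*p + 12.6148)/(9.5481*p^4 + 15.8826*p^3 - 11.7497*p^2 - 15.2658*p + 8.8209)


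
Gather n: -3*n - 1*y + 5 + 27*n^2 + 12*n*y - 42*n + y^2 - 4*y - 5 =27*n^2 + n*(12*y - 45) + y^2 - 5*y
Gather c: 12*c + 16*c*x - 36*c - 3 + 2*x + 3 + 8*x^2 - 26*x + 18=c*(16*x - 24) + 8*x^2 - 24*x + 18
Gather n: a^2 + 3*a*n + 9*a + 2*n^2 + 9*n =a^2 + 9*a + 2*n^2 + n*(3*a + 9)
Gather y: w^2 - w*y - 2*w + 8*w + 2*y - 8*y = w^2 + 6*w + y*(-w - 6)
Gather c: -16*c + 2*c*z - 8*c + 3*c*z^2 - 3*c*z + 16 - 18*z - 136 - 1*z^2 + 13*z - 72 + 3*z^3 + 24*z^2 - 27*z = c*(3*z^2 - z - 24) + 3*z^3 + 23*z^2 - 32*z - 192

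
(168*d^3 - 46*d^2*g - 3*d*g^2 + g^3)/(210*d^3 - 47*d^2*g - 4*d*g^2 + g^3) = (4*d - g)/(5*d - g)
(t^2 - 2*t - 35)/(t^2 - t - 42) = (t + 5)/(t + 6)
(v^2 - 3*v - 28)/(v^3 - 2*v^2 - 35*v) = (v + 4)/(v*(v + 5))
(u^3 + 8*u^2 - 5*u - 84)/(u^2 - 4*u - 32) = (u^2 + 4*u - 21)/(u - 8)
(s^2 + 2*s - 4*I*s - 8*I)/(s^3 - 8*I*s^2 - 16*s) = (s + 2)/(s*(s - 4*I))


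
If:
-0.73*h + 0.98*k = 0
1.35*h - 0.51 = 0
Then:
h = 0.38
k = 0.28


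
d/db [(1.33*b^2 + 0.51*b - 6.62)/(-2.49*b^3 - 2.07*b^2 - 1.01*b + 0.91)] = (3.3117*b^4 + 2.5398*b^3 - 49.739*b^2 - 24.9862*b - 6.2221)/(6.2001*b^6 + 10.3086*b^5 + 9.3147*b^4 - 0.3504*b^3 - 2.7473*b^2 - 1.8382*b + 0.8281)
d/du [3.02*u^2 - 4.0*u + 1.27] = 6.04*u - 4.0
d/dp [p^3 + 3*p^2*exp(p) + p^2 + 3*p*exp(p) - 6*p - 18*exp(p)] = 3*p^2*exp(p) + 3*p^2 + 9*p*exp(p) + 2*p - 15*exp(p) - 6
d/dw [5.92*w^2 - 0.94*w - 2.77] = 11.84*w - 0.94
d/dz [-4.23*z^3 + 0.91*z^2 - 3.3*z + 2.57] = -12.69*z^2 + 1.82*z - 3.3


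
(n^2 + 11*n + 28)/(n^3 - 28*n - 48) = (n + 7)/(n^2 - 4*n - 12)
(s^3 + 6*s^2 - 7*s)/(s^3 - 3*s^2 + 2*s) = (s + 7)/(s - 2)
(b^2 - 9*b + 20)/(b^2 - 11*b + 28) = (b - 5)/(b - 7)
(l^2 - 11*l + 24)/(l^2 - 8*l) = (l - 3)/l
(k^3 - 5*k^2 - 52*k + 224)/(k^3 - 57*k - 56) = (k - 4)/(k + 1)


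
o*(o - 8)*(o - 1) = o^3 - 9*o^2 + 8*o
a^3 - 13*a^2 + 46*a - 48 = (a - 8)*(a - 3)*(a - 2)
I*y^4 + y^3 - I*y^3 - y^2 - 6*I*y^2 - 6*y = y*(y - 3)*(y + 2)*(I*y + 1)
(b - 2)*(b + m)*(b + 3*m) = b^3 + 4*b^2*m - 2*b^2 + 3*b*m^2 - 8*b*m - 6*m^2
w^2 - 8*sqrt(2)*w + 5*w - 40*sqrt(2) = (w + 5)*(w - 8*sqrt(2))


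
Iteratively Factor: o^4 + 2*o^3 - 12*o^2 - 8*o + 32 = (o + 2)*(o^3 - 12*o + 16) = (o - 2)*(o + 2)*(o^2 + 2*o - 8) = (o - 2)^2*(o + 2)*(o + 4)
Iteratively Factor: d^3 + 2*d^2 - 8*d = (d - 2)*(d^2 + 4*d) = (d - 2)*(d + 4)*(d)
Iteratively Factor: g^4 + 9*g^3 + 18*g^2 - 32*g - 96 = (g + 4)*(g^3 + 5*g^2 - 2*g - 24) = (g + 3)*(g + 4)*(g^2 + 2*g - 8) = (g + 3)*(g + 4)^2*(g - 2)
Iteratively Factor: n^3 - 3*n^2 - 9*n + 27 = (n + 3)*(n^2 - 6*n + 9) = (n - 3)*(n + 3)*(n - 3)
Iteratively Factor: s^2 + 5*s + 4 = (s + 1)*(s + 4)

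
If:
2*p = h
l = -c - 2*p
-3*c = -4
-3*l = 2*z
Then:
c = 4/3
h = 2*z/3 - 4/3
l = -2*z/3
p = z/3 - 2/3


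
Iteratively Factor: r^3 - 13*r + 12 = (r - 1)*(r^2 + r - 12) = (r - 1)*(r + 4)*(r - 3)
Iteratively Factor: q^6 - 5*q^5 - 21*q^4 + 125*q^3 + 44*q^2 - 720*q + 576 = (q + 3)*(q^5 - 8*q^4 + 3*q^3 + 116*q^2 - 304*q + 192) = (q - 3)*(q + 3)*(q^4 - 5*q^3 - 12*q^2 + 80*q - 64) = (q - 3)*(q + 3)*(q + 4)*(q^3 - 9*q^2 + 24*q - 16) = (q - 3)*(q - 1)*(q + 3)*(q + 4)*(q^2 - 8*q + 16) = (q - 4)*(q - 3)*(q - 1)*(q + 3)*(q + 4)*(q - 4)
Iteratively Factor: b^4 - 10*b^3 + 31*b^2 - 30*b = (b)*(b^3 - 10*b^2 + 31*b - 30) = b*(b - 2)*(b^2 - 8*b + 15) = b*(b - 5)*(b - 2)*(b - 3)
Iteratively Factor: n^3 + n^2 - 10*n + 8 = (n - 2)*(n^2 + 3*n - 4) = (n - 2)*(n + 4)*(n - 1)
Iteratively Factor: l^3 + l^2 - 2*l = (l)*(l^2 + l - 2) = l*(l + 2)*(l - 1)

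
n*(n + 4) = n^2 + 4*n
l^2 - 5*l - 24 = (l - 8)*(l + 3)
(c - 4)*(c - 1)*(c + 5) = c^3 - 21*c + 20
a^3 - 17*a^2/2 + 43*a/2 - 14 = (a - 4)*(a - 7/2)*(a - 1)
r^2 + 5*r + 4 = (r + 1)*(r + 4)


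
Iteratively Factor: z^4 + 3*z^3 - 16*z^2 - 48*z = (z + 3)*(z^3 - 16*z) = z*(z + 3)*(z^2 - 16) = z*(z + 3)*(z + 4)*(z - 4)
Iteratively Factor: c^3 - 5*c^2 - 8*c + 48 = (c - 4)*(c^2 - c - 12) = (c - 4)^2*(c + 3)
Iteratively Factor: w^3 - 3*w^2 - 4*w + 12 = (w - 2)*(w^2 - w - 6) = (w - 3)*(w - 2)*(w + 2)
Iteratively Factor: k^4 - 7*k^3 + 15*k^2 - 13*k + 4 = (k - 1)*(k^3 - 6*k^2 + 9*k - 4) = (k - 1)^2*(k^2 - 5*k + 4) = (k - 1)^3*(k - 4)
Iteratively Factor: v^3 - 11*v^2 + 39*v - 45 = (v - 5)*(v^2 - 6*v + 9) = (v - 5)*(v - 3)*(v - 3)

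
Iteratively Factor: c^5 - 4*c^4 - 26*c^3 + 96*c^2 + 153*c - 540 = (c + 4)*(c^4 - 8*c^3 + 6*c^2 + 72*c - 135) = (c - 3)*(c + 4)*(c^3 - 5*c^2 - 9*c + 45) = (c - 5)*(c - 3)*(c + 4)*(c^2 - 9) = (c - 5)*(c - 3)^2*(c + 4)*(c + 3)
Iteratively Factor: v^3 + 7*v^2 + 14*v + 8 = (v + 2)*(v^2 + 5*v + 4) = (v + 1)*(v + 2)*(v + 4)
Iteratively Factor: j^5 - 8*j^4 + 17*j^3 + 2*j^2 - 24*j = (j + 1)*(j^4 - 9*j^3 + 26*j^2 - 24*j) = (j - 2)*(j + 1)*(j^3 - 7*j^2 + 12*j) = j*(j - 2)*(j + 1)*(j^2 - 7*j + 12) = j*(j - 3)*(j - 2)*(j + 1)*(j - 4)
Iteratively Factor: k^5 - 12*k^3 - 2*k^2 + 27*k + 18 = (k - 2)*(k^4 + 2*k^3 - 8*k^2 - 18*k - 9) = (k - 3)*(k - 2)*(k^3 + 5*k^2 + 7*k + 3) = (k - 3)*(k - 2)*(k + 1)*(k^2 + 4*k + 3) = (k - 3)*(k - 2)*(k + 1)^2*(k + 3)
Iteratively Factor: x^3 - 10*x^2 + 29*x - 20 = (x - 5)*(x^2 - 5*x + 4) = (x - 5)*(x - 4)*(x - 1)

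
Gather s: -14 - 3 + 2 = -15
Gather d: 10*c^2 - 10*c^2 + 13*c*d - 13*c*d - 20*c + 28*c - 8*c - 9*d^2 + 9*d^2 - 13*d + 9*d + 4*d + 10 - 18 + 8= 0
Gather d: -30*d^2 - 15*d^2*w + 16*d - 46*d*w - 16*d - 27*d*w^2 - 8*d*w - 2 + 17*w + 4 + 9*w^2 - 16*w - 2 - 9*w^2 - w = d^2*(-15*w - 30) + d*(-27*w^2 - 54*w)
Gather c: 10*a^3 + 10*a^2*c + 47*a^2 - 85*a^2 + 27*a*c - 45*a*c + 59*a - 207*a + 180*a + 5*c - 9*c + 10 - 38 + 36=10*a^3 - 38*a^2 + 32*a + c*(10*a^2 - 18*a - 4) + 8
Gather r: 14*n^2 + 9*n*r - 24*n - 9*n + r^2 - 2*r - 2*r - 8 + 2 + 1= 14*n^2 - 33*n + r^2 + r*(9*n - 4) - 5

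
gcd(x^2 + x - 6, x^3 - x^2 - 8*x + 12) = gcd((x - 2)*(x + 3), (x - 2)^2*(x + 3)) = x^2 + x - 6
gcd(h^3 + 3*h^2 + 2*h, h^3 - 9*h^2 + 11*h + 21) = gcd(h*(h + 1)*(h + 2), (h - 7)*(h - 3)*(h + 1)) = h + 1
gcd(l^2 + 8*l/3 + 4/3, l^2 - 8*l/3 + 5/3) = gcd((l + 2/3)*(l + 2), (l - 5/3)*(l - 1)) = 1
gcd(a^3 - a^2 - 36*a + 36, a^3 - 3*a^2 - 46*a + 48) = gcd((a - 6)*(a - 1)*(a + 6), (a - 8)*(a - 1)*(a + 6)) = a^2 + 5*a - 6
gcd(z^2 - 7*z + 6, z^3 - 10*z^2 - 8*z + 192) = z - 6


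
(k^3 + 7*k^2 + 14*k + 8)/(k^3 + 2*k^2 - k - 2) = (k + 4)/(k - 1)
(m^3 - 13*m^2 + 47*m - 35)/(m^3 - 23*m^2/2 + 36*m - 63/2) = 2*(m^2 - 6*m + 5)/(2*m^2 - 9*m + 9)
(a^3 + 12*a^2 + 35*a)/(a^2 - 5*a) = (a^2 + 12*a + 35)/(a - 5)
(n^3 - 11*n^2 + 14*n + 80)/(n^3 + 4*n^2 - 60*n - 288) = (n^2 - 3*n - 10)/(n^2 + 12*n + 36)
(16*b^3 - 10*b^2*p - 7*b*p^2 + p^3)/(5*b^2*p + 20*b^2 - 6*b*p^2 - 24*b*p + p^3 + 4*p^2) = (-16*b^2 - 6*b*p + p^2)/(-5*b*p - 20*b + p^2 + 4*p)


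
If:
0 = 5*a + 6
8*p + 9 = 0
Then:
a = -6/5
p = -9/8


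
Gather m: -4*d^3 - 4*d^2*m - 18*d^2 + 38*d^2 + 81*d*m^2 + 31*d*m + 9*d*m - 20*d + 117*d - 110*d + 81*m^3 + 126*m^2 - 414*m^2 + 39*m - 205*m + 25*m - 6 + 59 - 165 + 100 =-4*d^3 + 20*d^2 - 13*d + 81*m^3 + m^2*(81*d - 288) + m*(-4*d^2 + 40*d - 141) - 12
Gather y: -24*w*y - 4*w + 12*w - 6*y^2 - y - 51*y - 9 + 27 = 8*w - 6*y^2 + y*(-24*w - 52) + 18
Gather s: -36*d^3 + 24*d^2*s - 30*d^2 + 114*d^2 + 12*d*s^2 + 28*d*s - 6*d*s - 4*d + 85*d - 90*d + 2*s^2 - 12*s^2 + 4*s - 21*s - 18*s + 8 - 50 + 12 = -36*d^3 + 84*d^2 - 9*d + s^2*(12*d - 10) + s*(24*d^2 + 22*d - 35) - 30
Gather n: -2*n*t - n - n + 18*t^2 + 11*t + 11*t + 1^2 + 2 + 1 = n*(-2*t - 2) + 18*t^2 + 22*t + 4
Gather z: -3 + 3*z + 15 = 3*z + 12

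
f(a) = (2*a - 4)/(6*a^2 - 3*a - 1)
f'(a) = (3 - 12*a)*(2*a - 4)/(6*a^2 - 3*a - 1)^2 + 2/(6*a^2 - 3*a - 1)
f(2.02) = 0.00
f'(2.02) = 0.11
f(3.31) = 0.05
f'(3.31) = 0.00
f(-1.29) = -0.51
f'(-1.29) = -0.58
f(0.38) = 2.54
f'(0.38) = 1.55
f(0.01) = 3.87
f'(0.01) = -12.76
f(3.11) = 0.05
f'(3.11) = 0.01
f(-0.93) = -0.84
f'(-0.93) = -1.42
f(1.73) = -0.05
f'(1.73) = 0.24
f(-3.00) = -0.16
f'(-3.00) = -0.07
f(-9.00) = -0.04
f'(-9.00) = -0.00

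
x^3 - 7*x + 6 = (x - 2)*(x - 1)*(x + 3)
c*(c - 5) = c^2 - 5*c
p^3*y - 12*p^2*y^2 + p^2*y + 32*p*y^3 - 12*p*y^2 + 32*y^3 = (p - 8*y)*(p - 4*y)*(p*y + y)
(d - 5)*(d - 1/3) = d^2 - 16*d/3 + 5/3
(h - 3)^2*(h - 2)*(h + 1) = h^4 - 7*h^3 + 13*h^2 + 3*h - 18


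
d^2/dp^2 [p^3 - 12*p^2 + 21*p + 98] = 6*p - 24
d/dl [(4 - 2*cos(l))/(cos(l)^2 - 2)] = 2*(sin(l)^2 + 4*cos(l) - 3)*sin(l)/(cos(l)^2 - 2)^2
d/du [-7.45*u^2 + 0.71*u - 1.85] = 0.71 - 14.9*u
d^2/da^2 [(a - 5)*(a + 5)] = 2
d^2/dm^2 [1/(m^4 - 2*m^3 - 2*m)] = 4*(3*m^2*(1 - m)*(-m^3 + 2*m^2 + 2) - 2*(-2*m^3 + 3*m^2 + 1)^2)/(m^3*(-m^3 + 2*m^2 + 2)^3)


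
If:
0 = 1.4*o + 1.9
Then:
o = -1.36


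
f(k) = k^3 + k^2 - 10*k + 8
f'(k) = 3*k^2 + 2*k - 10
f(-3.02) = 19.78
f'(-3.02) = 11.32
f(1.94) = -0.34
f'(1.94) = 5.17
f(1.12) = -0.54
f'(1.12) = -4.00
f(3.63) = 32.71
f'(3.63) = 36.79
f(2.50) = 4.88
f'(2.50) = 13.75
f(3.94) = 45.29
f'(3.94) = 44.45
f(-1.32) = 20.64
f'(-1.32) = -7.41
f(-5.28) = -58.52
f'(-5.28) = 63.08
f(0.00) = 8.00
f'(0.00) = -10.00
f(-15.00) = -2992.00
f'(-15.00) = 635.00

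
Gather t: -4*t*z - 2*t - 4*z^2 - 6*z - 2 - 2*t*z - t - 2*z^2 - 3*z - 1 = t*(-6*z - 3) - 6*z^2 - 9*z - 3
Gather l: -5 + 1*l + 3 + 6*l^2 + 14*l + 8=6*l^2 + 15*l + 6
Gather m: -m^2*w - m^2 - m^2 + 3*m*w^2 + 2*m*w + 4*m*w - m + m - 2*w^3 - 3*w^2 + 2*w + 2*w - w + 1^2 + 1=m^2*(-w - 2) + m*(3*w^2 + 6*w) - 2*w^3 - 3*w^2 + 3*w + 2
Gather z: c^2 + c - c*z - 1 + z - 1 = c^2 + c + z*(1 - c) - 2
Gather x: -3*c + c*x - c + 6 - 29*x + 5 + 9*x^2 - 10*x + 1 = -4*c + 9*x^2 + x*(c - 39) + 12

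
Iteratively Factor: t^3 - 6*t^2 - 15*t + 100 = (t - 5)*(t^2 - t - 20) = (t - 5)*(t + 4)*(t - 5)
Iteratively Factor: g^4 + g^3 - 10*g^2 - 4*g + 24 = (g + 3)*(g^3 - 2*g^2 - 4*g + 8) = (g - 2)*(g + 3)*(g^2 - 4) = (g - 2)*(g + 2)*(g + 3)*(g - 2)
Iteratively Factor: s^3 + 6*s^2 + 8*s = (s + 2)*(s^2 + 4*s) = (s + 2)*(s + 4)*(s)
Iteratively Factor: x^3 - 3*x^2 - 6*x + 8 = (x - 1)*(x^2 - 2*x - 8) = (x - 4)*(x - 1)*(x + 2)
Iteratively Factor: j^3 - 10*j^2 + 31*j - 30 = (j - 2)*(j^2 - 8*j + 15) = (j - 5)*(j - 2)*(j - 3)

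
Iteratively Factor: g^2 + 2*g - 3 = (g - 1)*(g + 3)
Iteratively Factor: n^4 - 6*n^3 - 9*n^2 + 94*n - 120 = (n - 5)*(n^3 - n^2 - 14*n + 24) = (n - 5)*(n + 4)*(n^2 - 5*n + 6) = (n - 5)*(n - 3)*(n + 4)*(n - 2)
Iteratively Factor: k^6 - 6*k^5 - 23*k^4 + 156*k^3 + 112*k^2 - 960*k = (k - 4)*(k^5 - 2*k^4 - 31*k^3 + 32*k^2 + 240*k) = (k - 4)*(k + 4)*(k^4 - 6*k^3 - 7*k^2 + 60*k) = (k - 5)*(k - 4)*(k + 4)*(k^3 - k^2 - 12*k) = k*(k - 5)*(k - 4)*(k + 4)*(k^2 - k - 12) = k*(k - 5)*(k - 4)*(k + 3)*(k + 4)*(k - 4)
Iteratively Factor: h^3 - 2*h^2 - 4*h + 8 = (h - 2)*(h^2 - 4) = (h - 2)*(h + 2)*(h - 2)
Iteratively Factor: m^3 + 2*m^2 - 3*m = (m + 3)*(m^2 - m) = (m - 1)*(m + 3)*(m)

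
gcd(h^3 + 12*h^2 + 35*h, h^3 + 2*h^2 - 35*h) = h^2 + 7*h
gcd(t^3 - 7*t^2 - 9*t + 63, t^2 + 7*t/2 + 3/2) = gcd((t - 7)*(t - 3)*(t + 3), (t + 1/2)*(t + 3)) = t + 3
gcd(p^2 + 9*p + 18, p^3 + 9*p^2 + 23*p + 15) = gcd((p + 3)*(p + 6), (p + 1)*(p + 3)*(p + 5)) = p + 3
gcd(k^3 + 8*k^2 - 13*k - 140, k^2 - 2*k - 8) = k - 4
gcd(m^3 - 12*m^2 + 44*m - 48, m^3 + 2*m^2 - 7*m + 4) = 1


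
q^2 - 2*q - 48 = (q - 8)*(q + 6)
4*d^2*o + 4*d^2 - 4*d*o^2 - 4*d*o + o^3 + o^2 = (-2*d + o)^2*(o + 1)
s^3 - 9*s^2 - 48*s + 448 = (s - 8)^2*(s + 7)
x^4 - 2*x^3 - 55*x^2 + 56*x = x*(x - 8)*(x - 1)*(x + 7)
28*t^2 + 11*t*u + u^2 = (4*t + u)*(7*t + u)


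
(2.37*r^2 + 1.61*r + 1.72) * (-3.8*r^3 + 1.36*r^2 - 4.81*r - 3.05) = -9.006*r^5 - 2.8948*r^4 - 15.7461*r^3 - 12.6334*r^2 - 13.1837*r - 5.246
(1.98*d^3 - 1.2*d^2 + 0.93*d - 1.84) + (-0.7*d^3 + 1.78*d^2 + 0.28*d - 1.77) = 1.28*d^3 + 0.58*d^2 + 1.21*d - 3.61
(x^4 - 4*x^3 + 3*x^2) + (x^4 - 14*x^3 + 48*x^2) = 2*x^4 - 18*x^3 + 51*x^2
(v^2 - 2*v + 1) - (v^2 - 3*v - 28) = v + 29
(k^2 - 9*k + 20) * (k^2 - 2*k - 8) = k^4 - 11*k^3 + 30*k^2 + 32*k - 160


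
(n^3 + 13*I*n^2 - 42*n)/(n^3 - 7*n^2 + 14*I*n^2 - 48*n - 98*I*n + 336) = n*(n + 7*I)/(n^2 + n*(-7 + 8*I) - 56*I)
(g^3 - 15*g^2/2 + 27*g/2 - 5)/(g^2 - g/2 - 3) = (2*g^2 - 11*g + 5)/(2*g + 3)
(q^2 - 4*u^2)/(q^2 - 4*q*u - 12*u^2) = (q - 2*u)/(q - 6*u)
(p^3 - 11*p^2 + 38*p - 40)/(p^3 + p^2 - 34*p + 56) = (p - 5)/(p + 7)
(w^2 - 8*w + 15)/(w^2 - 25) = (w - 3)/(w + 5)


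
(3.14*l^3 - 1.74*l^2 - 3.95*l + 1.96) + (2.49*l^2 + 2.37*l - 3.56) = 3.14*l^3 + 0.75*l^2 - 1.58*l - 1.6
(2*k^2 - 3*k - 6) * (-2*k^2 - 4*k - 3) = -4*k^4 - 2*k^3 + 18*k^2 + 33*k + 18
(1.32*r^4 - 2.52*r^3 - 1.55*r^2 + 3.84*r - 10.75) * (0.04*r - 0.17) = 0.0528*r^5 - 0.3252*r^4 + 0.3664*r^3 + 0.4171*r^2 - 1.0828*r + 1.8275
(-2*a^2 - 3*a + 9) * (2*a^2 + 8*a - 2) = -4*a^4 - 22*a^3 - 2*a^2 + 78*a - 18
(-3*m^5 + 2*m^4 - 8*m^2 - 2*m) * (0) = 0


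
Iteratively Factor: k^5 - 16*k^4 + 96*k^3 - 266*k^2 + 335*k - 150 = (k - 2)*(k^4 - 14*k^3 + 68*k^2 - 130*k + 75) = (k - 2)*(k - 1)*(k^3 - 13*k^2 + 55*k - 75) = (k - 5)*(k - 2)*(k - 1)*(k^2 - 8*k + 15) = (k - 5)^2*(k - 2)*(k - 1)*(k - 3)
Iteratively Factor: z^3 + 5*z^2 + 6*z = (z + 2)*(z^2 + 3*z) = (z + 2)*(z + 3)*(z)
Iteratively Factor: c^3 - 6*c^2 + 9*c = (c)*(c^2 - 6*c + 9) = c*(c - 3)*(c - 3)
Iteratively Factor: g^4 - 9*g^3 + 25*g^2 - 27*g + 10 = (g - 1)*(g^3 - 8*g^2 + 17*g - 10) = (g - 2)*(g - 1)*(g^2 - 6*g + 5) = (g - 5)*(g - 2)*(g - 1)*(g - 1)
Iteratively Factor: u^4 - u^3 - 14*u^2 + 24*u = (u)*(u^3 - u^2 - 14*u + 24) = u*(u + 4)*(u^2 - 5*u + 6) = u*(u - 2)*(u + 4)*(u - 3)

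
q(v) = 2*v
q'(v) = 2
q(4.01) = 8.02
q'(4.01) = 2.00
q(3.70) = 7.40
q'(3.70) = 2.00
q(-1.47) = -2.94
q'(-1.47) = 2.00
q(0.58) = 1.16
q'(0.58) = 2.00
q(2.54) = 5.08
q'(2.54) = 2.00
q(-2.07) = -4.14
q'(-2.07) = 2.00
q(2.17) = 4.34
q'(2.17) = 2.00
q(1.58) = 3.16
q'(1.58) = 2.00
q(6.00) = 12.00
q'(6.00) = 2.00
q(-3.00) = -6.00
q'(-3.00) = 2.00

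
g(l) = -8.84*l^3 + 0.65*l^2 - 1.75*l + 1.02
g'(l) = -26.52*l^2 + 1.3*l - 1.75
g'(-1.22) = -42.81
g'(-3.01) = -245.94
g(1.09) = -11.56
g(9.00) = -6406.44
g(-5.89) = 1840.21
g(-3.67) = 453.17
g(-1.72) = 50.93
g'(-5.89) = -929.44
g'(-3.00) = -244.33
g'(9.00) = -2138.17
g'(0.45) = -6.54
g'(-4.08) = -448.52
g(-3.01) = 253.25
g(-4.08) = 619.37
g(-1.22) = 20.17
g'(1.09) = -31.84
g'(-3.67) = -363.72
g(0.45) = -0.44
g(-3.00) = 250.80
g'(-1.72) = -82.44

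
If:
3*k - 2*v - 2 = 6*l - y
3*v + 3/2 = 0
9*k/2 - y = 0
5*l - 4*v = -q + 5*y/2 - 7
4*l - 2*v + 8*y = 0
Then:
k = -1/123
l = -29/164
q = -673/82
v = -1/2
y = -3/82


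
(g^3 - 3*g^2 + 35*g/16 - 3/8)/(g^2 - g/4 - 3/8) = (4*g^2 - 9*g + 2)/(2*(2*g + 1))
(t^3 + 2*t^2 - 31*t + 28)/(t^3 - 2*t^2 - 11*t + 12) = (t + 7)/(t + 3)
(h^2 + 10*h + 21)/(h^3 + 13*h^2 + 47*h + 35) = (h + 3)/(h^2 + 6*h + 5)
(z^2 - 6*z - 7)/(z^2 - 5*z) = (z^2 - 6*z - 7)/(z*(z - 5))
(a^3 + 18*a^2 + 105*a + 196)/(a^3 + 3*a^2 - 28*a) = (a^2 + 11*a + 28)/(a*(a - 4))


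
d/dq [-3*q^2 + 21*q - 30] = 21 - 6*q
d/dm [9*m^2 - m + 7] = 18*m - 1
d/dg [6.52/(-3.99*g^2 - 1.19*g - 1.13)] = (52.0296*g + 7.7588)/(3.99*g^2 + 1.19*g + 1.13)^2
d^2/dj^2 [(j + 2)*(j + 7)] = 2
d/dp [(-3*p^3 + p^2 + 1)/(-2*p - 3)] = (12*p^3 + 25*p^2 - 6*p + 2)/(4*p^2 + 12*p + 9)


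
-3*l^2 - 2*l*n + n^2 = (-3*l + n)*(l + n)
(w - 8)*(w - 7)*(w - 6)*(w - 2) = w^4 - 23*w^3 + 188*w^2 - 628*w + 672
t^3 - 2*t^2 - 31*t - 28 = (t - 7)*(t + 1)*(t + 4)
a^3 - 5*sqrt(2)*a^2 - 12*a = a*(a - 6*sqrt(2))*(a + sqrt(2))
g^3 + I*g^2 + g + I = (g - I)*(g + I)^2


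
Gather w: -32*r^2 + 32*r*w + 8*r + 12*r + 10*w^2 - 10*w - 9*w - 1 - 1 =-32*r^2 + 20*r + 10*w^2 + w*(32*r - 19) - 2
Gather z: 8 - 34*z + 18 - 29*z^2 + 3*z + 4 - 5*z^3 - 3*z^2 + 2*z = -5*z^3 - 32*z^2 - 29*z + 30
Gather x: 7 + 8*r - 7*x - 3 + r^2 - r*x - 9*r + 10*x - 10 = r^2 - r + x*(3 - r) - 6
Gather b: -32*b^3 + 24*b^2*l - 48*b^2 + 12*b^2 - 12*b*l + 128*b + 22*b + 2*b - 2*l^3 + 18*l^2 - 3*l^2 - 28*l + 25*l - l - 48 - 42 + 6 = -32*b^3 + b^2*(24*l - 36) + b*(152 - 12*l) - 2*l^3 + 15*l^2 - 4*l - 84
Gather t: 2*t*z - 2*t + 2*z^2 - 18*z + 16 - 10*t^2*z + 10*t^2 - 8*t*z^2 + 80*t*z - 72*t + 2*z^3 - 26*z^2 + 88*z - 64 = t^2*(10 - 10*z) + t*(-8*z^2 + 82*z - 74) + 2*z^3 - 24*z^2 + 70*z - 48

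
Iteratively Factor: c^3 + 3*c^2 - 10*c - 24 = (c - 3)*(c^2 + 6*c + 8) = (c - 3)*(c + 2)*(c + 4)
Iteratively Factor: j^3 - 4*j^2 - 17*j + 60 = (j - 3)*(j^2 - j - 20) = (j - 3)*(j + 4)*(j - 5)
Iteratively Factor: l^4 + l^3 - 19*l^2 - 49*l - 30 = (l + 3)*(l^3 - 2*l^2 - 13*l - 10) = (l + 2)*(l + 3)*(l^2 - 4*l - 5) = (l + 1)*(l + 2)*(l + 3)*(l - 5)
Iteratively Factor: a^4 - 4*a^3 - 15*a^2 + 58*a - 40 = (a - 5)*(a^3 + a^2 - 10*a + 8) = (a - 5)*(a - 2)*(a^2 + 3*a - 4) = (a - 5)*(a - 2)*(a + 4)*(a - 1)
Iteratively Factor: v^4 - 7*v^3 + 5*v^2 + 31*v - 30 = (v - 1)*(v^3 - 6*v^2 - v + 30) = (v - 5)*(v - 1)*(v^2 - v - 6) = (v - 5)*(v - 1)*(v + 2)*(v - 3)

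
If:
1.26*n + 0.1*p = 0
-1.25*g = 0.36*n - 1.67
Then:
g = 0.0228571428571429*p + 1.336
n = -0.0793650793650794*p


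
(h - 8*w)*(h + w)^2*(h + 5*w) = h^4 - h^3*w - 45*h^2*w^2 - 83*h*w^3 - 40*w^4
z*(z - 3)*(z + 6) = z^3 + 3*z^2 - 18*z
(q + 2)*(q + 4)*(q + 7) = q^3 + 13*q^2 + 50*q + 56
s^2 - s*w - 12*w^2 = (s - 4*w)*(s + 3*w)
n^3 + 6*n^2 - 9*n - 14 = (n - 2)*(n + 1)*(n + 7)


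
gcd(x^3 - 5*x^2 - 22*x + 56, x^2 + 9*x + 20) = x + 4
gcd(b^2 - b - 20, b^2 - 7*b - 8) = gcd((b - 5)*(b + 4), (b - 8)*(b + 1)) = 1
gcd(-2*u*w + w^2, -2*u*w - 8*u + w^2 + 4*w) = 2*u - w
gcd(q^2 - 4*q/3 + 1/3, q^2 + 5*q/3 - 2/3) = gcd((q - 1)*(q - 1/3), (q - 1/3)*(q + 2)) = q - 1/3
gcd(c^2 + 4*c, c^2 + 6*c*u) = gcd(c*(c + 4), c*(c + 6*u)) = c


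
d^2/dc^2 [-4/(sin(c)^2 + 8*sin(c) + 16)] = 8*(2*sin(c)^2 - 4*sin(c) - 3)/(sin(c) + 4)^4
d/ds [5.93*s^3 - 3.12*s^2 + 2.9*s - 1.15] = 17.79*s^2 - 6.24*s + 2.9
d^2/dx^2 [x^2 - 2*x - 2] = 2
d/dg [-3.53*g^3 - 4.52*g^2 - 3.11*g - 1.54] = -10.59*g^2 - 9.04*g - 3.11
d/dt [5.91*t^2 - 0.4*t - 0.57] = 11.82*t - 0.4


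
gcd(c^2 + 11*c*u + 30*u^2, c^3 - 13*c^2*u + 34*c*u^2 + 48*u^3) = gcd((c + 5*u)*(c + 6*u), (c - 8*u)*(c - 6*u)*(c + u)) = 1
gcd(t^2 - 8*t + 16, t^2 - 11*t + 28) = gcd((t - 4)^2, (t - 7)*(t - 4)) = t - 4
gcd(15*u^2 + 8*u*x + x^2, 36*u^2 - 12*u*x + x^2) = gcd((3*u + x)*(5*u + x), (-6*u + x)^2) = 1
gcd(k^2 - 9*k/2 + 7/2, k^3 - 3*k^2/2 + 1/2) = k - 1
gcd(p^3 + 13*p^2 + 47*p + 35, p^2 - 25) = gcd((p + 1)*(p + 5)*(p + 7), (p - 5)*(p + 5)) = p + 5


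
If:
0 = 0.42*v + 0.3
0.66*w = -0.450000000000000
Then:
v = -0.71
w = -0.68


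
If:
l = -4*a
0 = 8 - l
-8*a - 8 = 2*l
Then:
No Solution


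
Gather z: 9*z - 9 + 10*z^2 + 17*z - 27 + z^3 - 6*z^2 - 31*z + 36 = z^3 + 4*z^2 - 5*z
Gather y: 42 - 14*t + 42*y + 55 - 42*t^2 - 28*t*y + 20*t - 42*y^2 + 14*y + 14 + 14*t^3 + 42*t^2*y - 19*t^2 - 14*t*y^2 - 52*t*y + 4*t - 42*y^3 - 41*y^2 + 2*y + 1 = 14*t^3 - 61*t^2 + 10*t - 42*y^3 + y^2*(-14*t - 83) + y*(42*t^2 - 80*t + 58) + 112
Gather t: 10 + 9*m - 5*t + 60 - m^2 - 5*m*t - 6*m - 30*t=-m^2 + 3*m + t*(-5*m - 35) + 70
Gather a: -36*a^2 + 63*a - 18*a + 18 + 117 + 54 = -36*a^2 + 45*a + 189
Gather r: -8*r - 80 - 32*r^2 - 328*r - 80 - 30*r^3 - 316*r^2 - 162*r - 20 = -30*r^3 - 348*r^2 - 498*r - 180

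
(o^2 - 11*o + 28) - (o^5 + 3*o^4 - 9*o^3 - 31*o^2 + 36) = -o^5 - 3*o^4 + 9*o^3 + 32*o^2 - 11*o - 8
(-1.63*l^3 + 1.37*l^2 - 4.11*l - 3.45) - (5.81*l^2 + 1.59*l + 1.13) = -1.63*l^3 - 4.44*l^2 - 5.7*l - 4.58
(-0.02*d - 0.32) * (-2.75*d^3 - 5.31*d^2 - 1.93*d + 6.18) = 0.055*d^4 + 0.9862*d^3 + 1.7378*d^2 + 0.494*d - 1.9776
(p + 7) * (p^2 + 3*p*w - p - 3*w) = p^3 + 3*p^2*w + 6*p^2 + 18*p*w - 7*p - 21*w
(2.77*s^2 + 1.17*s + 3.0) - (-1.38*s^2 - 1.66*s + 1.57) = 4.15*s^2 + 2.83*s + 1.43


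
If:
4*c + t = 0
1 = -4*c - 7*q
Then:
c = -t/4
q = t/7 - 1/7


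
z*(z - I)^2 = z^3 - 2*I*z^2 - z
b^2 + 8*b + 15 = (b + 3)*(b + 5)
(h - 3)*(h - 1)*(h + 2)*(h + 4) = h^4 + 2*h^3 - 13*h^2 - 14*h + 24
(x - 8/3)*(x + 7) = x^2 + 13*x/3 - 56/3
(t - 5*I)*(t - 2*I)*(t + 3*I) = t^3 - 4*I*t^2 + 11*t - 30*I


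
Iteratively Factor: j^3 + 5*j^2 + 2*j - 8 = (j - 1)*(j^2 + 6*j + 8) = (j - 1)*(j + 2)*(j + 4)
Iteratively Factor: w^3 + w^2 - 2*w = (w)*(w^2 + w - 2) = w*(w - 1)*(w + 2)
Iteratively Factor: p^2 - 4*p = (p)*(p - 4)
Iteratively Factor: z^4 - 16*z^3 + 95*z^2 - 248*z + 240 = (z - 5)*(z^3 - 11*z^2 + 40*z - 48) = (z - 5)*(z - 4)*(z^2 - 7*z + 12) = (z - 5)*(z - 4)^2*(z - 3)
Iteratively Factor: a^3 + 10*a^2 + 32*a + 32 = (a + 2)*(a^2 + 8*a + 16) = (a + 2)*(a + 4)*(a + 4)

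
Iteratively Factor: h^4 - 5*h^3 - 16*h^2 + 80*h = (h)*(h^3 - 5*h^2 - 16*h + 80) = h*(h - 5)*(h^2 - 16) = h*(h - 5)*(h + 4)*(h - 4)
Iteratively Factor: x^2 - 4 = (x + 2)*(x - 2)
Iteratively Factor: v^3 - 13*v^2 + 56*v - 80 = (v - 4)*(v^2 - 9*v + 20) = (v - 4)^2*(v - 5)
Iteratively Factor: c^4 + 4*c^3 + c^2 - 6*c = (c - 1)*(c^3 + 5*c^2 + 6*c) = c*(c - 1)*(c^2 + 5*c + 6) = c*(c - 1)*(c + 3)*(c + 2)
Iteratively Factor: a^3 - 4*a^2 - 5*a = (a + 1)*(a^2 - 5*a) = a*(a + 1)*(a - 5)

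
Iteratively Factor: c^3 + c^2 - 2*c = (c - 1)*(c^2 + 2*c) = (c - 1)*(c + 2)*(c)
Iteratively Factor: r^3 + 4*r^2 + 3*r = (r)*(r^2 + 4*r + 3) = r*(r + 3)*(r + 1)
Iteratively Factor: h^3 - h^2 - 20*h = (h - 5)*(h^2 + 4*h) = h*(h - 5)*(h + 4)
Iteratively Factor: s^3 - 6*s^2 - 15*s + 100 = (s + 4)*(s^2 - 10*s + 25) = (s - 5)*(s + 4)*(s - 5)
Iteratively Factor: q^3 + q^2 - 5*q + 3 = (q - 1)*(q^2 + 2*q - 3) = (q - 1)*(q + 3)*(q - 1)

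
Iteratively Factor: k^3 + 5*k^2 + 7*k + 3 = (k + 1)*(k^2 + 4*k + 3) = (k + 1)*(k + 3)*(k + 1)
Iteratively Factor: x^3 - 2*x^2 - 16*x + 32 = (x - 2)*(x^2 - 16) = (x - 2)*(x + 4)*(x - 4)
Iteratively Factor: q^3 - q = (q - 1)*(q^2 + q) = q*(q - 1)*(q + 1)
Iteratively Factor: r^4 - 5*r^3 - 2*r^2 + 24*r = (r - 4)*(r^3 - r^2 - 6*r) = r*(r - 4)*(r^2 - r - 6) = r*(r - 4)*(r + 2)*(r - 3)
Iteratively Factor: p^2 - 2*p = (p)*(p - 2)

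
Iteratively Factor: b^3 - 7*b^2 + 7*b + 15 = (b - 3)*(b^2 - 4*b - 5) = (b - 5)*(b - 3)*(b + 1)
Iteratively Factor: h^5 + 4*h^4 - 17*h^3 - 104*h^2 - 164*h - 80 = (h + 1)*(h^4 + 3*h^3 - 20*h^2 - 84*h - 80) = (h + 1)*(h + 2)*(h^3 + h^2 - 22*h - 40) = (h - 5)*(h + 1)*(h + 2)*(h^2 + 6*h + 8) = (h - 5)*(h + 1)*(h + 2)*(h + 4)*(h + 2)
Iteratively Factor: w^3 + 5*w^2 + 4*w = (w + 4)*(w^2 + w) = w*(w + 4)*(w + 1)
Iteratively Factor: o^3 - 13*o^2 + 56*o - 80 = (o - 4)*(o^2 - 9*o + 20) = (o - 4)^2*(o - 5)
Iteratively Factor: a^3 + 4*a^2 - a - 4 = (a + 1)*(a^2 + 3*a - 4) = (a + 1)*(a + 4)*(a - 1)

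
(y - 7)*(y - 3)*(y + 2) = y^3 - 8*y^2 + y + 42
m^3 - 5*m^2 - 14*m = m*(m - 7)*(m + 2)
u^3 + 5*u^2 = u^2*(u + 5)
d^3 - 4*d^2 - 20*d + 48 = (d - 6)*(d - 2)*(d + 4)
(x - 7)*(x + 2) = x^2 - 5*x - 14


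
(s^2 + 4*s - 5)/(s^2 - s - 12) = (-s^2 - 4*s + 5)/(-s^2 + s + 12)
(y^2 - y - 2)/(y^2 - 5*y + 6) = (y + 1)/(y - 3)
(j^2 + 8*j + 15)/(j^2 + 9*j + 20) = (j + 3)/(j + 4)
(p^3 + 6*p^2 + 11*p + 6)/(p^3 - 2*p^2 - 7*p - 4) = (p^2 + 5*p + 6)/(p^2 - 3*p - 4)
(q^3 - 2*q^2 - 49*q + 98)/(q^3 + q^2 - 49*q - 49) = (q - 2)/(q + 1)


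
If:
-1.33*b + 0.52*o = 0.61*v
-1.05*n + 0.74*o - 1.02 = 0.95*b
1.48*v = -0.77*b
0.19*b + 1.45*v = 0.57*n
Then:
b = 0.67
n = -0.66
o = 1.30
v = -0.35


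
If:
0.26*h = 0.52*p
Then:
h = 2.0*p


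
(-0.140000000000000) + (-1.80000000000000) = -1.94000000000000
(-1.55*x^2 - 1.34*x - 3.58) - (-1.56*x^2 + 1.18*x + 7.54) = 0.01*x^2 - 2.52*x - 11.12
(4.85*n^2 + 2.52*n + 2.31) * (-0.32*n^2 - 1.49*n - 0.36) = -1.552*n^4 - 8.0329*n^3 - 6.24*n^2 - 4.3491*n - 0.8316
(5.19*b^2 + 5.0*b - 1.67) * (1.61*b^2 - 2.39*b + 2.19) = 8.3559*b^4 - 4.3541*b^3 - 3.2726*b^2 + 14.9413*b - 3.6573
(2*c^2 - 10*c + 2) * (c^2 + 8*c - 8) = 2*c^4 + 6*c^3 - 94*c^2 + 96*c - 16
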